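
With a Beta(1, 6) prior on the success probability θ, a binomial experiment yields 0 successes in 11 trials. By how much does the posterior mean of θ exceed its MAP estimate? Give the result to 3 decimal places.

Posterior: Beta(1+0, 6+11) = Beta(1, 17).
Since α = 1 ≤ 1 and β > 1, the Beta density is monotone decreasing on [0,1]; the mode is at 0.
Mean = 1/(1+17) = 0.056.
Difference = 0.056 − 0.000 = 0.056.

0.056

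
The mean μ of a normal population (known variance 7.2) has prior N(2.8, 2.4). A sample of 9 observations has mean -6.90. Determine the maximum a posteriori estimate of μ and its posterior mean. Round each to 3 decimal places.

Posterior for μ is Normal. Precision-weighted mean: (1/2.4·2.8 + 9/7.2·-6.90) / (1/2.4 + 9/7.2) = -4.475.
A Normal posterior is symmetric, so mode = mean.

MAP: -4.475. Posterior mean: -4.475.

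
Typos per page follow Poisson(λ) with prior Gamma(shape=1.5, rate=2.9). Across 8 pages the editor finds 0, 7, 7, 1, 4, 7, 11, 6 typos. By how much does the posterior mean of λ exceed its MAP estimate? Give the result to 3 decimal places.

Σ counts = 43. Posterior: Gamma(shape = 1.5+43 = 44.5, rate = 2.9+8 = 10.9).
Mode = (α−1)/β = 43.5/10.9 = 3.991.
Mean = α/β = 44.5/10.9 = 4.083.
Difference = 4.083 − 3.991 = 0.092.
Mean > mode: the posterior has a right tail.

0.092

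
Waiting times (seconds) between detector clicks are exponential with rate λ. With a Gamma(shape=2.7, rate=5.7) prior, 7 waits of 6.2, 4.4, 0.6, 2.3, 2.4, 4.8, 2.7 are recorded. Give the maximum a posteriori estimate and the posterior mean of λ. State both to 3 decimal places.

Σ times = 23.4. Posterior: Gamma(shape = 2.7+7 = 9.7, rate = 5.7+23.4 = 29.1).
Mode = (α−1)/β = 8.7/29.1 = 0.299.
Mean = α/β = 9.7/29.1 = 0.333.

MAP: 0.299. Posterior mean: 0.333.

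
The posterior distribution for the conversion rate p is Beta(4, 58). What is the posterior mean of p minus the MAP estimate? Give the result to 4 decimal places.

Mode = (4−1)/(4+58−2) = 3/60 = 0.0500.
Mean = 4/(4+58) = 4/62 = 0.0645.
Difference = 0.0645 − 0.0500 = 0.0145.

0.0145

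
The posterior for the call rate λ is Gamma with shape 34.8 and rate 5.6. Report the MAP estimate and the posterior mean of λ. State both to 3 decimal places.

MAP = 6.036, posterior mean = 6.214

Mode = (α−1)/β = 33.8/5.6 = 6.036.
Mean = α/β = 34.8/5.6 = 6.214.
The posterior is right-skewed, so the mean exceeds the mode.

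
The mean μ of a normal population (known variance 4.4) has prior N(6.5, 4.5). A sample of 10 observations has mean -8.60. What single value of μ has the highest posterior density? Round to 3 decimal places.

-7.255

Posterior for μ is Normal. Precision-weighted mean: (1/4.5·6.5 + 10/4.4·-8.60) / (1/4.5 + 10/4.4) = -7.255.
A Normal posterior is symmetric, so mode = mean.
This is the posterior mode — the MAP estimate.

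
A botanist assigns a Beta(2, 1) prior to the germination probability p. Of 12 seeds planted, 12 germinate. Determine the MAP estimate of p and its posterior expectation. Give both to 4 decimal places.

Posterior: Beta(2+12, 1+0) = Beta(14, 1).
Since β = 1 ≤ 1 and α > 1, the Beta density is monotone increasing on [0,1]; the mode is at 1.
Mean = 14/(14+1) = 0.9333.

MAP = 1.0000; posterior mean = 0.9333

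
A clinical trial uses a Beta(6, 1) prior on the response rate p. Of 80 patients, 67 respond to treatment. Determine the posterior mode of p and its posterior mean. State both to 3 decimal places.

MAP = 0.847, posterior mean = 0.839

Posterior: Beta(6+67, 1+13) = Beta(73, 14).
Mode = (73−1)/(73+14−2) = 72/85 = 0.847.
Mean = 73/(73+14) = 73/87 = 0.839.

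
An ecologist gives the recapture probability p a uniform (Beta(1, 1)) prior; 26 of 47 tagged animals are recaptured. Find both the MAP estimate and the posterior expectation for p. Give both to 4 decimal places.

MAP: 0.5532. Posterior mean: 0.5510.

Posterior: Beta(1+26, 1+21) = Beta(27, 22).
Mode = (27−1)/(27+22−2) = 26/47 = 0.5532.
Mean = 27/(27+22) = 27/49 = 0.5510.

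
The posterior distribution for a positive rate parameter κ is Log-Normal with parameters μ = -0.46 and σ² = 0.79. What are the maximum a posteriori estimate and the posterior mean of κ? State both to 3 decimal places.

MAP = 0.287, posterior mean = 0.937

Mode = exp(μ − σ²) = exp(-1.25) = 0.287.
Mean = exp(μ + σ²/2) = exp(-0.065) = 0.937.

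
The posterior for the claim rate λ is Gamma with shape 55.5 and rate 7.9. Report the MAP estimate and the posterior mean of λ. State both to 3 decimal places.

Mode = (α−1)/β = 54.5/7.9 = 6.899.
Mean = α/β = 55.5/7.9 = 7.025.
The mean is pulled above the mode by the posterior's right skew.

MAP = 6.899; posterior mean = 7.025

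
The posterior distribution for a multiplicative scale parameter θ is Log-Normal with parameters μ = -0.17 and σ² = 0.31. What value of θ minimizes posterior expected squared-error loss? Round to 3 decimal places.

Mode = exp(μ − σ²) = exp(-0.48) = 0.619.
Mean = exp(μ + σ²/2) = exp(-0.015) = 0.985.
Squared-error loss ⇒ the optimal estimator is the posterior mean.

0.985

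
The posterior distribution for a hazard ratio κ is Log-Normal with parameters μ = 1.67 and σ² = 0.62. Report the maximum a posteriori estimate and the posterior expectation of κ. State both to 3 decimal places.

Mode = exp(μ − σ²) = exp(1.05) = 2.858.
Mean = exp(μ + σ²/2) = exp(1.980) = 7.243.

MAP = 2.858, posterior mean = 7.243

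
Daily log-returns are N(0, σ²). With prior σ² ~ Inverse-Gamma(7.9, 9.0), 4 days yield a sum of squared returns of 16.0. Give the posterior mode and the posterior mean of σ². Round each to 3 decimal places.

MAP = 1.560; posterior mean = 1.910

Posterior: Inverse-Gamma(shape = 7.9+4/2 = 9.9, scale = 9.0+16.0/2 = 17.0).
Mode = β/(α+1) = 17.0/10.9 = 1.560.
Mean = β/(α−1) = 17.0/8.9 = 1.910.
Right-skewed posterior ⇒ mode < mean.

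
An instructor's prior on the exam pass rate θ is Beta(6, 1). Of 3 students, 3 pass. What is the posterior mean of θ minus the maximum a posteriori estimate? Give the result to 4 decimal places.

Posterior: Beta(6+3, 1+0) = Beta(9, 1).
Since β = 1 ≤ 1 and α > 1, the Beta density is monotone increasing on [0,1]; the mode is at 1.
Mean = 9/(9+1) = 0.9000.
Difference = 0.9000 − 1.0000 = -0.1000.

-0.1000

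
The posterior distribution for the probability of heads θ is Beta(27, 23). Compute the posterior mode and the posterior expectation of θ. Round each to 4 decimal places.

MAP: 0.5417. Posterior mean: 0.5400.

Mode = (27−1)/(27+23−2) = 26/48 = 0.5417.
Mean = 27/(27+23) = 27/50 = 0.5400.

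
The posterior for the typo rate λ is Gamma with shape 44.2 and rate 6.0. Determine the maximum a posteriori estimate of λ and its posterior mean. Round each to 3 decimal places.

MAP = 7.200; posterior mean = 7.367

Mode = (α−1)/β = 43.2/6.0 = 7.200.
Mean = α/β = 44.2/6.0 = 7.367.
The posterior is right-skewed, so the mean exceeds the mode.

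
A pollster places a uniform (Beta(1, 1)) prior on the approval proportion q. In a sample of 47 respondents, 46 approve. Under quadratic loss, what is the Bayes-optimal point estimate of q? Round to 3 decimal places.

0.959

Posterior: Beta(1+46, 1+1) = Beta(47, 2).
Mode = (47−1)/(47+2−2) = 46/47 = 0.979.
With a flat prior the MAP equals the MLE, 46/47.
Mean = 47/(47+2) = 47/49 = 0.959.
Quadratic loss ⇒ the optimal estimator is the posterior mean.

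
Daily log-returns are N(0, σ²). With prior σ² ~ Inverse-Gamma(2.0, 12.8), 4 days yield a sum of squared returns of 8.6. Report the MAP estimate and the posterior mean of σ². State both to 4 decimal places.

Posterior: Inverse-Gamma(shape = 2.0+4/2 = 4.0, scale = 12.8+8.6/2 = 17.1).
Mode = β/(α+1) = 17.1/5.0 = 3.4200.
Mean = β/(α−1) = 17.1/3.0 = 5.7000.

MAP estimate = 3.4200, posterior mean = 5.7000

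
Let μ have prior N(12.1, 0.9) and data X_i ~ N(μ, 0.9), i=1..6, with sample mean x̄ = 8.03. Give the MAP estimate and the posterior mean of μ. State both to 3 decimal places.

Posterior for μ is Normal. Precision-weighted mean: (1/0.9·12.1 + 6/0.9·8.03) / (1/0.9 + 6/0.9) = 8.611.
A Normal posterior is symmetric, so mode = mean.

MAP: 8.611. Posterior mean: 8.611.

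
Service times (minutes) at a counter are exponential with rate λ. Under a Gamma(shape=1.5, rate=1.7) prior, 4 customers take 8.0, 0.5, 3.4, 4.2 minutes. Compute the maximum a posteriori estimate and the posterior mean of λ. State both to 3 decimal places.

Σ times = 16.1. Posterior: Gamma(shape = 1.5+4 = 5.5, rate = 1.7+16.1 = 17.8).
Mode = (α−1)/β = 4.5/17.8 = 0.253.
Mean = α/β = 5.5/17.8 = 0.309.
The mean is pulled above the mode by the posterior's right skew.

MAP = 0.253, posterior mean = 0.309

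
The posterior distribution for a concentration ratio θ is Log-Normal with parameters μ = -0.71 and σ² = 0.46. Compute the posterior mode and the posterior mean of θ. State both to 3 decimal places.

Mode = exp(μ − σ²) = exp(-1.17) = 0.310.
Mean = exp(μ + σ²/2) = exp(-0.480) = 0.619.
The mean is pulled above the mode by the posterior's right skew.

MAP = 0.310; posterior mean = 0.619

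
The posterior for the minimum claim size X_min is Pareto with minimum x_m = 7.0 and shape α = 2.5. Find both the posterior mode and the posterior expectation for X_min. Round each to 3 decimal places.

MAP: 7.000. Posterior mean: 11.667.

The Pareto density is strictly decreasing on [x_m, ∞), so the mode is x_m = 7.000.
Mean = α·x_m/(α−1) = 2.5·7.0/1.5 = 11.667.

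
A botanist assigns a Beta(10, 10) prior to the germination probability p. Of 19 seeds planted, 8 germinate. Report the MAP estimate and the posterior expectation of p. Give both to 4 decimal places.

MAP estimate = 0.4595, posterior expectation = 0.4615

Posterior: Beta(10+8, 10+11) = Beta(18, 21).
Mode = (18−1)/(18+21−2) = 17/37 = 0.4595.
Mean = 18/(18+21) = 18/39 = 0.4615.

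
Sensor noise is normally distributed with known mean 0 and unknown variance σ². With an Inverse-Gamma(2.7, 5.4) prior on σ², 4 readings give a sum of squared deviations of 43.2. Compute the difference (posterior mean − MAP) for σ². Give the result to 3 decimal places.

2.560

Posterior: Inverse-Gamma(shape = 2.7+4/2 = 4.7, scale = 5.4+43.2/2 = 27.0).
Mode = β/(α+1) = 27.0/5.7 = 4.737.
Mean = β/(α−1) = 27.0/3.7 = 7.297.
Difference = 7.297 − 4.737 = 2.560.
The mean is pulled above the mode by the posterior's right skew.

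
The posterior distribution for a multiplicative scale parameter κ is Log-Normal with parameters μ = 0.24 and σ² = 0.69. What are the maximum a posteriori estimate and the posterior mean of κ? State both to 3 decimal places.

MAP = 0.638; posterior mean = 1.795

Mode = exp(μ − σ²) = exp(-0.45) = 0.638.
Mean = exp(μ + σ²/2) = exp(0.585) = 1.795.
The mean is pulled above the mode by the posterior's right skew.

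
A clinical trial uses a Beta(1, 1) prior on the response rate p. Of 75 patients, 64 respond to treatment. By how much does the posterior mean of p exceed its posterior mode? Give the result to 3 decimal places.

Posterior: Beta(1+64, 1+11) = Beta(65, 12).
Mode = (65−1)/(65+12−2) = 64/75 = 0.853.
With a flat prior the MAP equals the MLE, 64/75.
Mean = 65/(65+12) = 65/77 = 0.844.
Difference = 0.844 − 0.853 = -0.009.

-0.009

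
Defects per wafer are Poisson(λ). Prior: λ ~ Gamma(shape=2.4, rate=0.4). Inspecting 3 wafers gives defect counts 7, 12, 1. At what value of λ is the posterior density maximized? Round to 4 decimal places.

Σ counts = 20. Posterior: Gamma(shape = 2.4+20 = 22.4, rate = 0.4+3 = 3.4).
Mode = (α−1)/β = 21.4/3.4 = 6.2941.
Mean = α/β = 22.4/3.4 = 6.5882.
This is the posterior mode — the MAP estimate.

6.2941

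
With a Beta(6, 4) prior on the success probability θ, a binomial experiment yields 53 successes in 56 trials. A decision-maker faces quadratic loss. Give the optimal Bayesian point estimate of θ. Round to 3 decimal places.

Posterior: Beta(6+53, 4+3) = Beta(59, 7).
Mode = (59−1)/(59+7−2) = 58/64 = 0.906.
Mean = 59/(59+7) = 59/66 = 0.894.
Quadratic loss ⇒ the optimal estimator is the posterior mean.

0.894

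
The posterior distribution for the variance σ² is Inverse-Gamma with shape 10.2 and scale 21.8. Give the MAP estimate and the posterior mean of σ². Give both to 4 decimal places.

MAP: 1.9464. Posterior mean: 2.3696.

Mode = β/(α+1) = 21.8/11.2 = 1.9464.
Mean = β/(α−1) = 21.8/9.2 = 2.3696.
Right-skewed posterior ⇒ mode < mean.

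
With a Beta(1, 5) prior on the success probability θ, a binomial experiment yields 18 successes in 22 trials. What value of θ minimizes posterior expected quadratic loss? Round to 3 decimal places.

0.679

Posterior: Beta(1+18, 5+4) = Beta(19, 9).
Mode = (19−1)/(19+9−2) = 18/26 = 0.692.
Mean = 19/(19+9) = 19/28 = 0.679.
Quadratic loss ⇒ the optimal estimator is the posterior mean.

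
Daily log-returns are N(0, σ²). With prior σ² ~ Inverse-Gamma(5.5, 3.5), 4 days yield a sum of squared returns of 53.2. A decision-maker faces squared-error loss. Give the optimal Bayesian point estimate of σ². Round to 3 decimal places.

4.631

Posterior: Inverse-Gamma(shape = 5.5+4/2 = 7.5, scale = 3.5+53.2/2 = 30.1).
Mode = β/(α+1) = 30.1/8.5 = 3.541.
Mean = β/(α−1) = 30.1/6.5 = 4.631.
Squared-error loss ⇒ the optimal estimator is the posterior mean.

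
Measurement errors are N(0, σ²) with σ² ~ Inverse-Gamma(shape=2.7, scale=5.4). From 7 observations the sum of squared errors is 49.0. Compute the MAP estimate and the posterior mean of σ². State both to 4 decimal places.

MAP = 4.1528; posterior mean = 5.7500

Posterior: Inverse-Gamma(shape = 2.7+7/2 = 6.2, scale = 5.4+49.0/2 = 29.9).
Mode = β/(α+1) = 29.9/7.2 = 4.1528.
Mean = β/(α−1) = 29.9/5.2 = 5.7500.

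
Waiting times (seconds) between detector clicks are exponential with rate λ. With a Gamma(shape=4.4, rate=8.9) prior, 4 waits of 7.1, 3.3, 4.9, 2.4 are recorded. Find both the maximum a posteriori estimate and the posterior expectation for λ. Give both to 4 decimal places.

Σ times = 17.7. Posterior: Gamma(shape = 4.4+4 = 8.4, rate = 8.9+17.7 = 26.6).
Mode = (α−1)/β = 7.4/26.6 = 0.2782.
Mean = α/β = 8.4/26.6 = 0.3158.
The mean is pulled above the mode by the posterior's right skew.

MAP = 0.2782, posterior mean = 0.3158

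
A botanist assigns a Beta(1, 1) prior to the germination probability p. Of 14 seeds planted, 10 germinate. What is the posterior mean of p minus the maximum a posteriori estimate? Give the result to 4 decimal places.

-0.0268

Posterior: Beta(1+10, 1+4) = Beta(11, 5).
Mode = (11−1)/(11+5−2) = 10/14 = 0.7143.
With a flat prior the MAP equals the MLE, 10/14.
Mean = 11/(11+5) = 11/16 = 0.6875.
Difference = 0.6875 − 0.7143 = -0.0268.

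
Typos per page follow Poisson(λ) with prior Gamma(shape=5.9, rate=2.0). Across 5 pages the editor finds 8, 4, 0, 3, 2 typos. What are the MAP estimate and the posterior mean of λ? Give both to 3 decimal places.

λ_MAP = 3.129, E[λ|data] = 3.271

Σ counts = 17. Posterior: Gamma(shape = 5.9+17 = 22.9, rate = 2.0+5 = 7.0).
Mode = (α−1)/β = 21.9/7.0 = 3.129.
Mean = α/β = 22.9/7.0 = 3.271.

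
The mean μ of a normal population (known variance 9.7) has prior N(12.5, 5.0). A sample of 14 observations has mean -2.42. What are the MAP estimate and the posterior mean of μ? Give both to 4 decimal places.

MAP estimate = -0.6041, posterior mean = -0.6041

Posterior for μ is Normal. Precision-weighted mean: (1/5.0·12.5 + 14/9.7·-2.42) / (1/5.0 + 14/9.7) = -0.6041.
A Normal posterior is symmetric, so mode = mean.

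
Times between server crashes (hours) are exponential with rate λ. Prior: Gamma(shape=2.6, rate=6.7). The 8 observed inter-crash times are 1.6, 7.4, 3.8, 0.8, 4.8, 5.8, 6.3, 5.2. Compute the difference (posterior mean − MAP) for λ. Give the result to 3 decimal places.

Σ times = 35.7. Posterior: Gamma(shape = 2.6+8 = 10.6, rate = 6.7+35.7 = 42.4).
Mode = (α−1)/β = 9.6/42.4 = 0.226.
Mean = α/β = 10.6/42.4 = 0.250.
Difference = 0.250 − 0.226 = 0.024.

0.024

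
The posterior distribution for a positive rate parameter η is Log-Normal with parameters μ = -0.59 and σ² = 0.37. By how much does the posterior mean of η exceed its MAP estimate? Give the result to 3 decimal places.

0.284

Mode = exp(μ − σ²) = exp(-0.96) = 0.383.
Mean = exp(μ + σ²/2) = exp(-0.405) = 0.667.
Difference = 0.667 − 0.383 = 0.284.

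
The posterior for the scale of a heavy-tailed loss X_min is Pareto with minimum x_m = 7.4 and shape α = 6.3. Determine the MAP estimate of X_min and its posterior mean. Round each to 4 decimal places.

MAP = 7.4000, posterior mean = 8.7962

The Pareto density is strictly decreasing on [x_m, ∞), so the mode is x_m = 7.4000.
Mean = α·x_m/(α−1) = 6.3·7.4/5.3 = 8.7962.
The mean is pulled above the mode by the posterior's right skew.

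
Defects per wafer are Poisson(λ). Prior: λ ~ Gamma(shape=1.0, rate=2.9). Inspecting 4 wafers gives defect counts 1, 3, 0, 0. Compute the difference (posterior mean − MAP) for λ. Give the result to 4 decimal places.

0.1449

Σ counts = 4. Posterior: Gamma(shape = 1.0+4 = 5.0, rate = 2.9+4 = 6.9).
Mode = (α−1)/β = 4.0/6.9 = 0.5797.
Mean = α/β = 5.0/6.9 = 0.7246.
Difference = 0.7246 − 0.5797 = 0.1449.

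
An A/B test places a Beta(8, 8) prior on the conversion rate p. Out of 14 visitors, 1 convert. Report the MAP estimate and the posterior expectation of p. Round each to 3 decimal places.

MAP = 0.286; posterior mean = 0.300

Posterior: Beta(8+1, 8+13) = Beta(9, 21).
Mode = (9−1)/(9+21−2) = 8/28 = 0.286.
Mean = 9/(9+21) = 9/30 = 0.300.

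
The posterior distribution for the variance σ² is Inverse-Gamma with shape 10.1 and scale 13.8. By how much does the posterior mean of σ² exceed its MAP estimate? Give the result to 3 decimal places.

0.273

Mode = β/(α+1) = 13.8/11.1 = 1.243.
Mean = β/(α−1) = 13.8/9.1 = 1.516.
Difference = 1.516 − 1.243 = 0.273.
Mean > mode: the posterior has a right tail.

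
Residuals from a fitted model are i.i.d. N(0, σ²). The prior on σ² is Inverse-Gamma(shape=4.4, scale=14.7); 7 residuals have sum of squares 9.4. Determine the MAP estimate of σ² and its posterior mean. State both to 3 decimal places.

Posterior: Inverse-Gamma(shape = 4.4+7/2 = 7.9, scale = 14.7+9.4/2 = 19.4).
Mode = β/(α+1) = 19.4/8.9 = 2.180.
Mean = β/(α−1) = 19.4/6.9 = 2.812.

MAP: 2.180. Posterior mean: 2.812.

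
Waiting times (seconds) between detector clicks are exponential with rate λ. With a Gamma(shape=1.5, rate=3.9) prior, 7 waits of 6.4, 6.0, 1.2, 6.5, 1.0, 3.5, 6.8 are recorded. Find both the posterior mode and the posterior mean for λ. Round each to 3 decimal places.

MAP: 0.212. Posterior mean: 0.241.

Σ times = 31.4. Posterior: Gamma(shape = 1.5+7 = 8.5, rate = 3.9+31.4 = 35.3).
Mode = (α−1)/β = 7.5/35.3 = 0.212.
Mean = α/β = 8.5/35.3 = 0.241.
The posterior is right-skewed, so the mean exceeds the mode.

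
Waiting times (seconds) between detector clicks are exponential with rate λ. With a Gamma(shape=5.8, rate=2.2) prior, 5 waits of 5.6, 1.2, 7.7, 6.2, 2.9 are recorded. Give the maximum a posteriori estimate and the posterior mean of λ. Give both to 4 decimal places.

Σ times = 23.6. Posterior: Gamma(shape = 5.8+5 = 10.8, rate = 2.2+23.6 = 25.8).
Mode = (α−1)/β = 9.8/25.8 = 0.3798.
Mean = α/β = 10.8/25.8 = 0.4186.

MAP = 0.3798; posterior mean = 0.4186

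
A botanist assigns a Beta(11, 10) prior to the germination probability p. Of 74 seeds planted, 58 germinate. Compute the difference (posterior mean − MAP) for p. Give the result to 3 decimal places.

-0.005

Posterior: Beta(11+58, 10+16) = Beta(69, 26).
Mode = (69−1)/(69+26−2) = 68/93 = 0.731.
Mean = 69/(69+26) = 69/95 = 0.726.
Difference = 0.726 − 0.731 = -0.005.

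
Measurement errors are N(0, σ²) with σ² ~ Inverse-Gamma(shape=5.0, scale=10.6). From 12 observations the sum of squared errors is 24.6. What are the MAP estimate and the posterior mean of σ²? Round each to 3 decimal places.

σ²_MAP = 1.908, E[σ²|data] = 2.290

Posterior: Inverse-Gamma(shape = 5.0+12/2 = 11.0, scale = 10.6+24.6/2 = 22.9).
Mode = β/(α+1) = 22.9/12.0 = 1.908.
Mean = β/(α−1) = 22.9/10.0 = 2.290.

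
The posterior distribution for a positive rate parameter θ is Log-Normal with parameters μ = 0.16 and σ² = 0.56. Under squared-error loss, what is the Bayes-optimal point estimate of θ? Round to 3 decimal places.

Mode = exp(μ − σ²) = exp(-0.40) = 0.670.
Mean = exp(μ + σ²/2) = exp(0.440) = 1.553.
Squared-error loss ⇒ the optimal estimator is the posterior mean.

1.553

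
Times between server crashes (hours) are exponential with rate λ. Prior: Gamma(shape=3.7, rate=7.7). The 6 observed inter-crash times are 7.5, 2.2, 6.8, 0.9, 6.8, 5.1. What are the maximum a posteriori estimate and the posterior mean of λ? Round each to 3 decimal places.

Σ times = 29.3. Posterior: Gamma(shape = 3.7+6 = 9.7, rate = 7.7+29.3 = 37.0).
Mode = (α−1)/β = 8.7/37.0 = 0.235.
Mean = α/β = 9.7/37.0 = 0.262.

maximum a posteriori estimate = 0.235, posterior mean = 0.262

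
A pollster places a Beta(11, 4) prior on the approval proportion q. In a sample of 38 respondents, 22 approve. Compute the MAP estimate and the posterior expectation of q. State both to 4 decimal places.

Posterior: Beta(11+22, 4+16) = Beta(33, 20).
Mode = (33−1)/(33+20−2) = 32/51 = 0.6275.
Mean = 33/(33+20) = 33/53 = 0.6226.

MAP: 0.6275. Posterior mean: 0.6226.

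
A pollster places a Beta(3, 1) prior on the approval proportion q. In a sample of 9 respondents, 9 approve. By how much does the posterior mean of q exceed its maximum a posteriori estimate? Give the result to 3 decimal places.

Posterior: Beta(3+9, 1+0) = Beta(12, 1).
Since β = 1 ≤ 1 and α > 1, the Beta density is monotone increasing on [0,1]; the mode is at 1.
Mean = 12/(12+1) = 0.923.
Difference = 0.923 − 1.000 = -0.077.

-0.077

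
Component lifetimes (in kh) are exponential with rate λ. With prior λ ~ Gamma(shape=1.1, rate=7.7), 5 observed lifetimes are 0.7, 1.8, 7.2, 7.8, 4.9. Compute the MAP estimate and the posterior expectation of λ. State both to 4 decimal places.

Σ times = 22.4. Posterior: Gamma(shape = 1.1+5 = 6.1, rate = 7.7+22.4 = 30.1).
Mode = (α−1)/β = 5.1/30.1 = 0.1694.
Mean = α/β = 6.1/30.1 = 0.2027.
The posterior is right-skewed, so the mean exceeds the mode.

λ_MAP = 0.1694, E[λ|data] = 0.2027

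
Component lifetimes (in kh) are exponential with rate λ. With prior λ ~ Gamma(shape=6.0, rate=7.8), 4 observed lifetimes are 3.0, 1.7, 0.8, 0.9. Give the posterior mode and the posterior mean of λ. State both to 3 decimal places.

posterior mode = 0.634, posterior mean = 0.704

Σ times = 6.4. Posterior: Gamma(shape = 6.0+4 = 10.0, rate = 7.8+6.4 = 14.2).
Mode = (α−1)/β = 9.0/14.2 = 0.634.
Mean = α/β = 10.0/14.2 = 0.704.
Right-skewed posterior ⇒ mode < mean.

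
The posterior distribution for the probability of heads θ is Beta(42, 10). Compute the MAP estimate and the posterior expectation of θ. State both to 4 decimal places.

MAP = 0.8200; posterior mean = 0.8077

Mode = (42−1)/(42+10−2) = 41/50 = 0.8200.
Mean = 42/(42+10) = 42/52 = 0.8077.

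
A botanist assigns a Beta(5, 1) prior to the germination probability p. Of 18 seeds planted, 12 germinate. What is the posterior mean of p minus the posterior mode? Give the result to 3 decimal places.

Posterior: Beta(5+12, 1+6) = Beta(17, 7).
Mode = (17−1)/(17+7−2) = 16/22 = 0.727.
Mean = 17/(17+7) = 17/24 = 0.708.
Difference = 0.708 − 0.727 = -0.019.
The posterior is left-skewed, so the mode exceeds the mean.

-0.019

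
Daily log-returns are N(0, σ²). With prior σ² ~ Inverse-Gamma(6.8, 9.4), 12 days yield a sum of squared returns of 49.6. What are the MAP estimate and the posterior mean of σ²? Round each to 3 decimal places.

Posterior: Inverse-Gamma(shape = 6.8+12/2 = 12.8, scale = 9.4+49.6/2 = 34.2).
Mode = β/(α+1) = 34.2/13.8 = 2.478.
Mean = β/(α−1) = 34.2/11.8 = 2.898.
The mean is pulled above the mode by the posterior's right skew.

MAP = 2.478; posterior mean = 2.898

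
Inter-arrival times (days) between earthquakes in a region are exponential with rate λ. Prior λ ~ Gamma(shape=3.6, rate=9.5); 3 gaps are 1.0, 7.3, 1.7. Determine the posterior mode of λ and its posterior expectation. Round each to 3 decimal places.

posterior mode = 0.287, posterior expectation = 0.338

Σ times = 10.0. Posterior: Gamma(shape = 3.6+3 = 6.6, rate = 9.5+10.0 = 19.5).
Mode = (α−1)/β = 5.6/19.5 = 0.287.
Mean = α/β = 6.6/19.5 = 0.338.
Mean > mode: the posterior has a right tail.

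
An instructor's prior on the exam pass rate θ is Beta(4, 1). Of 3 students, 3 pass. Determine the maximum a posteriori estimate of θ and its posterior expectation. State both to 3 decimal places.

Posterior: Beta(4+3, 1+0) = Beta(7, 1).
Since β = 1 ≤ 1 and α > 1, the Beta density is monotone increasing on [0,1]; the mode is at 1.
Mean = 7/(7+1) = 0.875.
Left-skewed posterior ⇒ mean < mode.

MAP = 1.000; posterior mean = 0.875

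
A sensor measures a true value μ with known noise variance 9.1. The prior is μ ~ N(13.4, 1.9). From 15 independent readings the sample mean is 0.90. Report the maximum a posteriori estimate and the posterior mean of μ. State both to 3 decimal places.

Posterior for μ is Normal. Precision-weighted mean: (1/1.9·13.4 + 15/9.1·0.90) / (1/1.9 + 15/9.1) = 3.925.
A Normal posterior is symmetric, so mode = mean.

maximum a posteriori estimate = 3.925, posterior mean = 3.925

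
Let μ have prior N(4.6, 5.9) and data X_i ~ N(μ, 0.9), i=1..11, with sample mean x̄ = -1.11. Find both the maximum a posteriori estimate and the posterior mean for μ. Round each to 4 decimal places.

maximum a posteriori estimate = -1.0319, posterior mean = -1.0319

Posterior for μ is Normal. Precision-weighted mean: (1/5.9·4.6 + 11/0.9·-1.11) / (1/5.9 + 11/0.9) = -1.0319.
A Normal posterior is symmetric, so mode = mean.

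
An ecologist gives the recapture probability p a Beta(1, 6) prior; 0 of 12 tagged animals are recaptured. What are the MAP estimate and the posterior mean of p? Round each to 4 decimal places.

Posterior: Beta(1+0, 6+12) = Beta(1, 18).
Since α = 1 ≤ 1 and β > 1, the Beta density is monotone decreasing on [0,1]; the mode is at 0.
Mean = 1/(1+18) = 0.0526.
Mean > mode: the posterior has a right tail.

p_MAP = 0.0000, E[p|data] = 0.0526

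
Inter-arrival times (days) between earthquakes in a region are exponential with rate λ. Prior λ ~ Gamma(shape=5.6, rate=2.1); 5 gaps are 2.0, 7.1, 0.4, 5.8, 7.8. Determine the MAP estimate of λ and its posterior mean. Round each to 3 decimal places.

MAP: 0.381. Posterior mean: 0.421.

Σ times = 23.1. Posterior: Gamma(shape = 5.6+5 = 10.6, rate = 2.1+23.1 = 25.2).
Mode = (α−1)/β = 9.6/25.2 = 0.381.
Mean = α/β = 10.6/25.2 = 0.421.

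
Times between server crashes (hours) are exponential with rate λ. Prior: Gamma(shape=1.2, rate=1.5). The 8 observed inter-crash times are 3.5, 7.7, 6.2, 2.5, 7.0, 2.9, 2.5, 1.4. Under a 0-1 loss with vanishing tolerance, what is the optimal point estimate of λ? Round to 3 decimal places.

Σ times = 33.7. Posterior: Gamma(shape = 1.2+8 = 9.2, rate = 1.5+33.7 = 35.2).
Mode = (α−1)/β = 8.2/35.2 = 0.233.
Mean = α/β = 9.2/35.2 = 0.261.
This is the posterior mode — the MAP estimate.

0.233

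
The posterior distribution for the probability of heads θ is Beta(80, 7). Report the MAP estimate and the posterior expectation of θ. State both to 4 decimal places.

Mode = (80−1)/(80+7−2) = 79/85 = 0.9294.
Mean = 80/(80+7) = 80/87 = 0.9195.
The mean is pulled below the mode by the posterior's left skew.

MAP = 0.9294, posterior mean = 0.9195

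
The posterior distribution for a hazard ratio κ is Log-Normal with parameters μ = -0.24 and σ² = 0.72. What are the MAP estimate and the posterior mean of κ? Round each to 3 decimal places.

Mode = exp(μ − σ²) = exp(-0.96) = 0.383.
Mean = exp(μ + σ²/2) = exp(0.120) = 1.127.
The mean is pulled above the mode by the posterior's right skew.

κ_MAP = 0.383, E[κ|data] = 1.127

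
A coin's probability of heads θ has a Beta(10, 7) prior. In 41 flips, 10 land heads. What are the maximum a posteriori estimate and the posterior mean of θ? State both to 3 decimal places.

MAP = 0.339; posterior mean = 0.345

Posterior: Beta(10+10, 7+31) = Beta(20, 38).
Mode = (20−1)/(20+38−2) = 19/56 = 0.339.
Mean = 20/(20+38) = 20/58 = 0.345.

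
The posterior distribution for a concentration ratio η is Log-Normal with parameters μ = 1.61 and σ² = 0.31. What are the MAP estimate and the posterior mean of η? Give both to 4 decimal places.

MAP = 3.6693, posterior mean = 5.8416

Mode = exp(μ − σ²) = exp(1.30) = 3.6693.
Mean = exp(μ + σ²/2) = exp(1.765) = 5.8416.
Right-skewed posterior ⇒ mode < mean.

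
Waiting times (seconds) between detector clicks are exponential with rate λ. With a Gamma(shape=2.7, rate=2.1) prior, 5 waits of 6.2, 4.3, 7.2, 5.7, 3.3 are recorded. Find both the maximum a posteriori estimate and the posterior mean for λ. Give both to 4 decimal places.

Σ times = 26.7. Posterior: Gamma(shape = 2.7+5 = 7.7, rate = 2.1+26.7 = 28.8).
Mode = (α−1)/β = 6.7/28.8 = 0.2326.
Mean = α/β = 7.7/28.8 = 0.2674.

MAP = 0.2326, posterior mean = 0.2674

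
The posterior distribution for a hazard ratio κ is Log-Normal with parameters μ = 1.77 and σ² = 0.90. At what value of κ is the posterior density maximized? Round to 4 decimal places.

Mode = exp(μ − σ²) = exp(0.87) = 2.3869.
Mean = exp(μ + σ²/2) = exp(2.220) = 9.2073.
This is the posterior mode — the MAP estimate.

2.3869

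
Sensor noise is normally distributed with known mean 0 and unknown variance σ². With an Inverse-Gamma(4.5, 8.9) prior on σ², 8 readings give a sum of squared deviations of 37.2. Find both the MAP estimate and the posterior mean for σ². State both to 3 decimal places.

MAP = 2.895; posterior mean = 3.667

Posterior: Inverse-Gamma(shape = 4.5+8/2 = 8.5, scale = 8.9+37.2/2 = 27.5).
Mode = β/(α+1) = 27.5/9.5 = 2.895.
Mean = β/(α−1) = 27.5/7.5 = 3.667.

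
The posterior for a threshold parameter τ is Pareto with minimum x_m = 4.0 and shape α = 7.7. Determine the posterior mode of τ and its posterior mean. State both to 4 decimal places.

posterior mode = 4.0000, posterior mean = 4.5970

The Pareto density is strictly decreasing on [x_m, ∞), so the mode is x_m = 4.0000.
Mean = α·x_m/(α−1) = 7.7·4.0/6.7 = 4.5970.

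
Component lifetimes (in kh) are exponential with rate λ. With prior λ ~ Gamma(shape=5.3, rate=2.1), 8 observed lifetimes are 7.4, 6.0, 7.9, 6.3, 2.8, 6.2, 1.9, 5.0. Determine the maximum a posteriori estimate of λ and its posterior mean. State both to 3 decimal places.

λ_MAP = 0.270, E[λ|data] = 0.292

Σ times = 43.5. Posterior: Gamma(shape = 5.3+8 = 13.3, rate = 2.1+43.5 = 45.6).
Mode = (α−1)/β = 12.3/45.6 = 0.270.
Mean = α/β = 13.3/45.6 = 0.292.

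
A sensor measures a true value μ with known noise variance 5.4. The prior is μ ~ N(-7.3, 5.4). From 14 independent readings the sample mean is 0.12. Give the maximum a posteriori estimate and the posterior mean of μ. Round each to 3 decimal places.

MAP = -0.375, posterior mean = -0.375

Posterior for μ is Normal. Precision-weighted mean: (1/5.4·-7.3 + 14/5.4·0.12) / (1/5.4 + 14/5.4) = -0.375.
A Normal posterior is symmetric, so mode = mean.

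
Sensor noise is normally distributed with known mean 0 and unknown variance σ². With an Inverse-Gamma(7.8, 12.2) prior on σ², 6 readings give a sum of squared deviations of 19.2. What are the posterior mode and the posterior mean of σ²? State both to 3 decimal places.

Posterior: Inverse-Gamma(shape = 7.8+6/2 = 10.8, scale = 12.2+19.2/2 = 21.8).
Mode = β/(α+1) = 21.8/11.8 = 1.847.
Mean = β/(α−1) = 21.8/9.8 = 2.224.

σ²_MAP = 1.847, E[σ²|data] = 2.224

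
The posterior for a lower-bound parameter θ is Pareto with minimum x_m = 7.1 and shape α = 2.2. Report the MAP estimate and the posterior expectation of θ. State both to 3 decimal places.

The Pareto density is strictly decreasing on [x_m, ∞), so the mode is x_m = 7.100.
Mean = α·x_m/(α−1) = 2.2·7.1/1.2 = 13.017.
The posterior is right-skewed, so the mean exceeds the mode.

MAP = 7.100, posterior mean = 13.017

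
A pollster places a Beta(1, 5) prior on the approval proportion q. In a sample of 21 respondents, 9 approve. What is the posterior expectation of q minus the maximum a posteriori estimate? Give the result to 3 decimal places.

0.010

Posterior: Beta(1+9, 5+12) = Beta(10, 17).
Mode = (10−1)/(10+17−2) = 9/25 = 0.360.
Mean = 10/(10+17) = 10/27 = 0.370.
Difference = 0.370 − 0.360 = 0.010.
The posterior is right-skewed, so the mean exceeds the mode.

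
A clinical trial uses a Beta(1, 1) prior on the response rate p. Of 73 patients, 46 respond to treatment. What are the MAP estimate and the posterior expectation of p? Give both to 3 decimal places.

p_MAP = 0.630, E[p|data] = 0.627

Posterior: Beta(1+46, 1+27) = Beta(47, 28).
Mode = (47−1)/(47+28−2) = 46/73 = 0.630.
With a flat prior the MAP equals the MLE, 46/73.
Mean = 47/(47+28) = 47/75 = 0.627.
The mean is pulled below the mode by the posterior's left skew.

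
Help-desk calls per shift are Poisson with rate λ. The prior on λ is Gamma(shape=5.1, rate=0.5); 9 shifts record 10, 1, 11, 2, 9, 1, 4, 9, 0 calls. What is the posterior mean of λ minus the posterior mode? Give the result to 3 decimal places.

Σ counts = 47. Posterior: Gamma(shape = 5.1+47 = 52.1, rate = 0.5+9 = 9.5).
Mode = (α−1)/β = 51.1/9.5 = 5.379.
Mean = α/β = 52.1/9.5 = 5.484.
Difference = 5.484 − 5.379 = 0.105.

0.105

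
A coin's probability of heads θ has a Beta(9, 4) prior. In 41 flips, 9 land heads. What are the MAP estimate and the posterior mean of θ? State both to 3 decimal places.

MAP = 0.327, posterior mean = 0.333

Posterior: Beta(9+9, 4+32) = Beta(18, 36).
Mode = (18−1)/(18+36−2) = 17/52 = 0.327.
Mean = 18/(18+36) = 18/54 = 0.333.
The mean is pulled above the mode by the posterior's right skew.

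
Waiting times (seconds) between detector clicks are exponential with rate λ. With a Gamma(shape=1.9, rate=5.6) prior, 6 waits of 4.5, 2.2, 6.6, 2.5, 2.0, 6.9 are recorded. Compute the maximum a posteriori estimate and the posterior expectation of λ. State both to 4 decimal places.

MAP: 0.2277. Posterior mean: 0.2607.

Σ times = 24.7. Posterior: Gamma(shape = 1.9+6 = 7.9, rate = 5.6+24.7 = 30.3).
Mode = (α−1)/β = 6.9/30.3 = 0.2277.
Mean = α/β = 7.9/30.3 = 0.2607.
The mean is pulled above the mode by the posterior's right skew.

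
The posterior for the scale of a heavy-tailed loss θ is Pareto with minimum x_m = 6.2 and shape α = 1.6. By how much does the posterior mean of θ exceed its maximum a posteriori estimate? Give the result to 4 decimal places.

The Pareto density is strictly decreasing on [x_m, ∞), so the mode is x_m = 6.2000.
Mean = α·x_m/(α−1) = 1.6·6.2/0.6 = 16.5333.
Difference = 16.5333 − 6.2000 = 10.3333.

10.3333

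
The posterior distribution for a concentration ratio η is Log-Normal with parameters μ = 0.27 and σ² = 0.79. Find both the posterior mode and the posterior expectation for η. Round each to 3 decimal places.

MAP = 0.595, posterior mean = 1.944

Mode = exp(μ − σ²) = exp(-0.52) = 0.595.
Mean = exp(μ + σ²/2) = exp(0.665) = 1.944.
The posterior is right-skewed, so the mean exceeds the mode.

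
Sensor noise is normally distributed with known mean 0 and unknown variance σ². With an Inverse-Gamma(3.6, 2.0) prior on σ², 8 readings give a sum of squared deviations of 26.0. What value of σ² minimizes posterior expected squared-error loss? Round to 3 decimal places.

2.273

Posterior: Inverse-Gamma(shape = 3.6+8/2 = 7.6, scale = 2.0+26.0/2 = 15.0).
Mode = β/(α+1) = 15.0/8.6 = 1.744.
Mean = β/(α−1) = 15.0/6.6 = 2.273.
Squared-error loss ⇒ the optimal estimator is the posterior mean.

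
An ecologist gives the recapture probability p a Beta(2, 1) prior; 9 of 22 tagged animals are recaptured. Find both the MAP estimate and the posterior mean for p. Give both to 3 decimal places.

MAP estimate = 0.435, posterior mean = 0.440

Posterior: Beta(2+9, 1+13) = Beta(11, 14).
Mode = (11−1)/(11+14−2) = 10/23 = 0.435.
Mean = 11/(11+14) = 11/25 = 0.440.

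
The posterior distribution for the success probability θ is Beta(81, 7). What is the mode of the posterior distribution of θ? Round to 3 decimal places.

Mode = (81−1)/(81+7−2) = 80/86 = 0.930.
Mean = 81/(81+7) = 81/88 = 0.920.
This is the posterior mode — the MAP estimate.

0.930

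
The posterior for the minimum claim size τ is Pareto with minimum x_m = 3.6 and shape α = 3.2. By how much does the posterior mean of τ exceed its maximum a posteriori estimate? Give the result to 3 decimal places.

The Pareto density is strictly decreasing on [x_m, ∞), so the mode is x_m = 3.600.
Mean = α·x_m/(α−1) = 3.2·3.6/2.2 = 5.236.
Difference = 5.236 − 3.600 = 1.636.

1.636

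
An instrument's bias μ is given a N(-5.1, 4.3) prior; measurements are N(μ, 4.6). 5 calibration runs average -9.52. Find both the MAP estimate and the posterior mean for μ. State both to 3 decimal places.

Posterior for μ is Normal. Precision-weighted mean: (1/4.3·-5.1 + 5/4.6·-9.52) / (1/4.3 + 5/4.6) = -8.741.
A Normal posterior is symmetric, so mode = mean.

MAP: -8.741. Posterior mean: -8.741.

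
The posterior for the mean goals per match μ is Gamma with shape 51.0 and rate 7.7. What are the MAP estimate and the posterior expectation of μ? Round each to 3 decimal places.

MAP: 6.494. Posterior mean: 6.623.

Mode = (α−1)/β = 50.0/7.7 = 6.494.
Mean = α/β = 51.0/7.7 = 6.623.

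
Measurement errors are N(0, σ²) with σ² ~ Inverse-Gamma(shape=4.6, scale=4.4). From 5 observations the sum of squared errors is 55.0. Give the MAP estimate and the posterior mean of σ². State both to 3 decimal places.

MAP: 3.938. Posterior mean: 5.230.

Posterior: Inverse-Gamma(shape = 4.6+5/2 = 7.1, scale = 4.4+55.0/2 = 31.9).
Mode = β/(α+1) = 31.9/8.1 = 3.938.
Mean = β/(α−1) = 31.9/6.1 = 5.230.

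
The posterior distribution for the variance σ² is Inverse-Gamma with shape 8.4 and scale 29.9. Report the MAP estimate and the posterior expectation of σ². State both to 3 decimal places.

Mode = β/(α+1) = 29.9/9.4 = 3.181.
Mean = β/(α−1) = 29.9/7.4 = 4.041.

MAP = 3.181; posterior mean = 4.041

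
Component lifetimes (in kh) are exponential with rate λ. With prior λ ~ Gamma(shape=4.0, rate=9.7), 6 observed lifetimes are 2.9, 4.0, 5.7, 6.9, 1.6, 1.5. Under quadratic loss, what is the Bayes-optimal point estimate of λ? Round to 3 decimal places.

0.310

Σ times = 22.6. Posterior: Gamma(shape = 4.0+6 = 10.0, rate = 9.7+22.6 = 32.3).
Mode = (α−1)/β = 9.0/32.3 = 0.279.
Mean = α/β = 10.0/32.3 = 0.310.
Quadratic loss ⇒ the optimal estimator is the posterior mean.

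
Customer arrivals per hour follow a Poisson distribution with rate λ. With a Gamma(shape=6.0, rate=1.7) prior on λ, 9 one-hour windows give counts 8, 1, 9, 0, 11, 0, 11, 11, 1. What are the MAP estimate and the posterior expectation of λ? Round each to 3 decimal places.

Σ counts = 52. Posterior: Gamma(shape = 6.0+52 = 58.0, rate = 1.7+9 = 10.7).
Mode = (α−1)/β = 57.0/10.7 = 5.327.
Mean = α/β = 58.0/10.7 = 5.421.

MAP = 5.327, posterior mean = 5.421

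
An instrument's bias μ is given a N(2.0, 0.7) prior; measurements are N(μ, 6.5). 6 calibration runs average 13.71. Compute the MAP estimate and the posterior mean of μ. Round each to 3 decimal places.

MAP estimate = 6.596, posterior mean = 6.596

Posterior for μ is Normal. Precision-weighted mean: (1/0.7·2.0 + 6/6.5·13.71) / (1/0.7 + 6/6.5) = 6.596.
A Normal posterior is symmetric, so mode = mean.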